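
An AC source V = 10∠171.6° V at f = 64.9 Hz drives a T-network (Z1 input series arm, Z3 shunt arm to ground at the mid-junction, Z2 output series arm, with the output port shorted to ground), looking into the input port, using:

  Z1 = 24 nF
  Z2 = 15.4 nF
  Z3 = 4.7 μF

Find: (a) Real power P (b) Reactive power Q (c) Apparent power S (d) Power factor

Step 1 — Angular frequency: ω = 2π·f = 2π·64.9 = 407.8 rad/s.
Step 2 — Component impedances:
  Z1: Z = 1/(jωC) = -j/(ω·C) = 0 - j1.022e+05 Ω
  Z2: Z = 1/(jωC) = -j/(ω·C) = 0 - j1.592e+05 Ω
  Z3: Z = 1/(jωC) = -j/(ω·C) = 0 - j521.8 Ω
Step 3 — With the output port shorted to ground, the output series arm Z2 runs from the junction to ground; the shunt arm Z3 also runs from the junction to ground. They appear in parallel: Z3 || Z2 = 0 - j520.1 Ω.
Step 4 — Series with input arm Z1: Z_in = Z1 + (Z3 || Z2) = 0 - j1.027e+05 Ω = 1.027e+05∠-90.0° Ω.
Step 5 — Source phasor: V = 10∠171.6° V = -9.893 + j1.461 V.
Step 6 — Current: I = V / Z = -1.422e-05 - j9.633e-05 A = 9.737e-05∠-98.4° A.
Step 7 — Complex power: S = V·I* = 0 - j0.0009737 VA.
Step 8 — Real power: P = Re(S) = 0 W.
Step 9 — Reactive power: Q = Im(S) = -0.0009737 VAR.
Step 10 — Apparent power: |S| = 0.0009737 VA.
Step 11 — Power factor: PF = P/|S| = 0 (leading).

(a) P = 0 W  (b) Q = -0.0009737 VAR  (c) S = 0.0009737 VA  (d) PF = 0 (leading)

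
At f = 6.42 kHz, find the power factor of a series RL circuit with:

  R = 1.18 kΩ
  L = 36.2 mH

Step 1 — Angular frequency: ω = 2π·f = 2π·6420 = 4.034e+04 rad/s.
Step 2 — Component impedances:
  R: Z = R = 1180 Ω
  L: Z = jωL = j·4.034e+04·0.0362 = 0 + j1460 Ω
Step 3 — Series combination: Z_total = R + L = 1180 + j1460 Ω = 1877∠51.1° Ω.
Step 4 — Power factor: PF = cos(φ) = Re(Z)/|Z| = 1180/1877.4 = 0.6285.
Step 5 — Type: Im(Z) = 1460 ⇒ lagging (phase φ = 51.1°).

PF = 0.6285 (lagging, φ = 51.1°)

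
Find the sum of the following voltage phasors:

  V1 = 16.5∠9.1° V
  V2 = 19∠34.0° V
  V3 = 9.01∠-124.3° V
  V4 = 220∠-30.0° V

Step 1 — Convert each phasor to rectangular form:
  V1 = 16.5·(cos(9.1°) + j·sin(9.1°)) = 16.29 + j2.61 V
  V2 = 19·(cos(34.0°) + j·sin(34.0°)) = 15.75 + j10.62 V
  V3 = 9.01·(cos(-124.3°) + j·sin(-124.3°)) = -5.077 - j7.443 V
  V4 = 220·(cos(-30.0°) + j·sin(-30.0°)) = 190.5 - j110 V
Step 2 — Sum components: V_total = 217.5 - j104.2 V.
Step 3 — Convert to polar: |V_total| = 241.2 V, ∠V_total = -25.6°.

V_total = 241.2∠-25.6° V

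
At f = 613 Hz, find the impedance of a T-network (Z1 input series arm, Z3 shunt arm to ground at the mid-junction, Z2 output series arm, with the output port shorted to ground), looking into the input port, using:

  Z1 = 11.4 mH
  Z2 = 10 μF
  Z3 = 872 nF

Step 1 — Angular frequency: ω = 2π·f = 2π·613 = 3852 rad/s.
Step 2 — Component impedances:
  Z1: Z = jωL = j·3852·0.0114 = 0 + j43.91 Ω
  Z2: Z = 1/(jωC) = -j/(ω·C) = 0 - j25.96 Ω
  Z3: Z = 1/(jωC) = -j/(ω·C) = 0 - j297.7 Ω
Step 3 — With the output port shorted to ground, the output series arm Z2 runs from the junction to ground; the shunt arm Z3 also runs from the junction to ground. They appear in parallel: Z3 || Z2 = 0 - j23.88 Ω.
Step 4 — Series with input arm Z1: Z_in = Z1 + (Z3 || Z2) = 0 + j20.03 Ω = 20.03∠90.0° Ω.

Z = 0 + j20.03 Ω = 20.03∠90.0° Ω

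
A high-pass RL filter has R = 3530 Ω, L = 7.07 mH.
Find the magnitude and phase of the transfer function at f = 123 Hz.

Step 1 — Angular frequency: ω = 2π·123 = 772.8 rad/s.
Step 2 — Transfer function: H(jω) = jωL/(R + jωL).
Step 3 — Numerator jωL = j·5.464; denominator R + jωL = 3530 + j5.464.
Step 4 — H = 2.396e-06 + j0.001548.
Step 5 — Magnitude: |H| = 0.001548 (-56.2 dB); phase: φ = 89.9°.

|H| = 0.001548 (-56.2 dB), φ = 89.9°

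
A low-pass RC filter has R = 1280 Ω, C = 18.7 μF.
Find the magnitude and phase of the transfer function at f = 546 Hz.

Step 1 — Angular frequency: ω = 2π·546 = 3431 rad/s.
Step 2 — Transfer function: H(jω) = 1/(1 + jωRC).
Step 3 — Denominator: 1 + jωRC = 1 + j·3431·1280·1.87e-05 = 1 + j82.12.
Step 4 — H = 0.0001483 - j0.01218.
Step 5 — Magnitude: |H| = 0.01218 (-38.3 dB); phase: φ = -89.3°.

|H| = 0.01218 (-38.3 dB), φ = -89.3°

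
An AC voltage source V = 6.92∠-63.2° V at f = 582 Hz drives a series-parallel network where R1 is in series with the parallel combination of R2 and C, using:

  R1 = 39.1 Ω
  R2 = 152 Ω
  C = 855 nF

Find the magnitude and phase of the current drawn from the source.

Step 1 — Angular frequency: ω = 2π·f = 2π·582 = 3657 rad/s.
Step 2 — Component impedances:
  R1: Z = R = 39.1 Ω
  R2: Z = R = 152 Ω
  C: Z = 1/(jωC) = -j/(ω·C) = 0 - j319.8 Ω
Step 3 — Parallel branch: R2 || C = 1/(1/R2 + 1/C) = 124 - j58.93 Ω.
Step 4 — Series with R1: Z_total = R1 + (R2 || C) = 163.1 - j58.93 Ω = 173.4∠-19.9° Ω.
Step 5 — Source phasor: V = 6.92∠-63.2° V = 3.12 - j6.177 V.
Step 6 — Ohm's law: I = V / Z_total = (3.12 - j6.177) / (163.1 - j58.93) = 0.02902 - j0.02738 A.
Step 7 — Convert to polar: |I| = 0.0399 A, ∠I = -43.3°.

I = 0.0399∠-43.3° A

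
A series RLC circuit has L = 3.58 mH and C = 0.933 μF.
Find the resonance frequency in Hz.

Step 1 — Resonance condition Im(Z)=0 gives ω₀ = 1/√(LC).
Step 2 — ω₀ = 1/√(0.00358·9.33e-07) = 1.73e+04 rad/s.
Step 3 — f₀ = ω₀/(2π) = 2754 Hz.

f₀ = 2754 Hz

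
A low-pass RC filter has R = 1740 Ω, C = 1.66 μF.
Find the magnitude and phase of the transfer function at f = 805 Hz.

Step 1 — Angular frequency: ω = 2π·805 = 5058 rad/s.
Step 2 — Transfer function: H(jω) = 1/(1 + jωRC).
Step 3 — Denominator: 1 + jωRC = 1 + j·5058·1740·1.66e-06 = 1 + j14.61.
Step 4 — H = 0.004663 - j0.06813.
Step 5 — Magnitude: |H| = 0.06829 (-23.3 dB); phase: φ = -86.1°.

|H| = 0.06829 (-23.3 dB), φ = -86.1°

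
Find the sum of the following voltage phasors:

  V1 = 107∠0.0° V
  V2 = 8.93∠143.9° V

Step 1 — Convert each phasor to rectangular form:
  V1 = 107·(cos(0.0°) + j·sin(0.0°)) = 107 V
  V2 = 8.93·(cos(143.9°) + j·sin(143.9°)) = -7.215 + j5.262 V
Step 2 — Sum components: V_total = 99.78 + j5.262 V.
Step 3 — Convert to polar: |V_total| = 99.92 V, ∠V_total = 3.0°.

V_total = 99.92∠3.0° V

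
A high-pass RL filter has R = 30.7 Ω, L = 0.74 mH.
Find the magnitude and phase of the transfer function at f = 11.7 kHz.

Step 1 — Angular frequency: ω = 2π·1.17e+04 = 7.351e+04 rad/s.
Step 2 — Transfer function: H(jω) = jωL/(R + jωL).
Step 3 — Numerator jωL = j·54.4; denominator R + jωL = 30.7 + j54.4.
Step 4 — H = 0.7584 + j0.428.
Step 5 — Magnitude: |H| = 0.8709 (-1.2 dB); phase: φ = 29.4°.

|H| = 0.8709 (-1.2 dB), φ = 29.4°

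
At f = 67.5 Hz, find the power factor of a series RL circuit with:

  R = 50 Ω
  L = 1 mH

Step 1 — Angular frequency: ω = 2π·f = 2π·67.5 = 424.1 rad/s.
Step 2 — Component impedances:
  R: Z = R = 50 Ω
  L: Z = jωL = j·424.1·0.001 = 0 + j0.4241 Ω
Step 3 — Series combination: Z_total = R + L = 50 + j0.4241 Ω = 50∠0.5° Ω.
Step 4 — Power factor: PF = cos(φ) = Re(Z)/|Z| = 50/50 = 1.
Step 5 — Type: Im(Z) = 0.4241 ⇒ lagging (phase φ = 0.5°).

PF = 1 (lagging, φ = 0.5°)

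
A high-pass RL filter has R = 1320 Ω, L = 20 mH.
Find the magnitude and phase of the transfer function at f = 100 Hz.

Step 1 — Angular frequency: ω = 2π·100 = 628.3 rad/s.
Step 2 — Transfer function: H(jω) = jωL/(R + jωL).
Step 3 — Numerator jωL = j·12.57; denominator R + jωL = 1320 + j12.57.
Step 4 — H = 9.062e-05 + j0.009519.
Step 5 — Magnitude: |H| = 0.00952 (-40.4 dB); phase: φ = 89.5°.

|H| = 0.00952 (-40.4 dB), φ = 89.5°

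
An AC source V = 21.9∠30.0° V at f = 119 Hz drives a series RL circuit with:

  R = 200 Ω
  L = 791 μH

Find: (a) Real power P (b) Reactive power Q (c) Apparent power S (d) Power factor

Step 1 — Angular frequency: ω = 2π·f = 2π·119 = 747.7 rad/s.
Step 2 — Component impedances:
  R: Z = R = 200 Ω
  L: Z = jωL = j·747.7·0.000791 = 0 + j0.5914 Ω
Step 3 — Series combination: Z_total = R + L = 200 + j0.5914 Ω = 200∠0.2° Ω.
Step 4 — Source phasor: V = 21.9∠30.0° V = 18.97 + j10.95 V.
Step 5 — Current: I = V / Z = 0.09499 + j0.05447 A = 0.1095∠29.8° A.
Step 6 — Complex power: S = V·I* = 2.398 + j0.007091 VA.
Step 7 — Real power: P = Re(S) = 2.398 W.
Step 8 — Reactive power: Q = Im(S) = 0.007091 VAR.
Step 9 — Apparent power: |S| = 2.398 VA.
Step 10 — Power factor: PF = P/|S| = 1 (lagging).

(a) P = 2.398 W  (b) Q = 0.007091 VAR  (c) S = 2.398 VA  (d) PF = 1 (lagging)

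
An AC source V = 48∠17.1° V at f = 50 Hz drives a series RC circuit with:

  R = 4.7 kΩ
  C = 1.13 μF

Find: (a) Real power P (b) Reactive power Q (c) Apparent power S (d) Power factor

Step 1 — Angular frequency: ω = 2π·f = 2π·50 = 314.2 rad/s.
Step 2 — Component impedances:
  R: Z = R = 4700 Ω
  C: Z = 1/(jωC) = -j/(ω·C) = 0 - j2817 Ω
Step 3 — Series combination: Z_total = R + C = 4700 - j2817 Ω = 5480∠-30.9° Ω.
Step 4 — Source phasor: V = 48∠17.1° V = 45.88 + j14.11 V.
Step 5 — Current: I = V / Z = 0.005857 + j0.006514 A = 0.00876∠48.0° A.
Step 6 — Complex power: S = V·I* = 0.3607 - j0.2162 VA.
Step 7 — Real power: P = Re(S) = 0.3607 W.
Step 8 — Reactive power: Q = Im(S) = -0.2162 VAR.
Step 9 — Apparent power: |S| = 0.4205 VA.
Step 10 — Power factor: PF = P/|S| = 0.8577 (leading).

(a) P = 0.3607 W  (b) Q = -0.2162 VAR  (c) S = 0.4205 VA  (d) PF = 0.8577 (leading)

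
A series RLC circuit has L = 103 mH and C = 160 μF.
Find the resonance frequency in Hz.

Step 1 — Resonance condition Im(Z)=0 gives ω₀ = 1/√(LC).
Step 2 — ω₀ = 1/√(0.103·0.00016) = 246.3 rad/s.
Step 3 — f₀ = ω₀/(2π) = 39.21 Hz.

f₀ = 39.21 Hz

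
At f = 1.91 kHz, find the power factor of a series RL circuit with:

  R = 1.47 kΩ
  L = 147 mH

Step 1 — Angular frequency: ω = 2π·f = 2π·1910 = 1.2e+04 rad/s.
Step 2 — Component impedances:
  R: Z = R = 1470 Ω
  L: Z = jωL = j·1.2e+04·0.147 = 0 + j1764 Ω
Step 3 — Series combination: Z_total = R + L = 1470 + j1764 Ω = 2296∠50.2° Ω.
Step 4 — Power factor: PF = cos(φ) = Re(Z)/|Z| = 1470/2296 = 0.6402.
Step 5 — Type: Im(Z) = 1764 ⇒ lagging (phase φ = 50.2°).

PF = 0.6402 (lagging, φ = 50.2°)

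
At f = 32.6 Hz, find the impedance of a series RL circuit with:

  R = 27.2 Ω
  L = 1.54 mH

Step 1 — Angular frequency: ω = 2π·f = 2π·32.6 = 204.8 rad/s.
Step 2 — Component impedances:
  R: Z = R = 27.2 Ω
  L: Z = jωL = j·204.8·0.00154 = 0 + j0.3154 Ω
Step 3 — Series combination: Z_total = R + L = 27.2 + j0.3154 Ω = 27.2∠0.7° Ω.

Z = 27.2 + j0.3154 Ω = 27.2∠0.7° Ω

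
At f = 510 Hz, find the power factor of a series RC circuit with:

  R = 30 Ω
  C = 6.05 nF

Step 1 — Angular frequency: ω = 2π·f = 2π·510 = 3204 rad/s.
Step 2 — Component impedances:
  R: Z = R = 30 Ω
  C: Z = 1/(jωC) = -j/(ω·C) = 0 - j5.158e+04 Ω
Step 3 — Series combination: Z_total = R + C = 30 - j5.158e+04 Ω = 5.158e+04∠-90.0° Ω.
Step 4 — Power factor: PF = cos(φ) = Re(Z)/|Z| = 30/5.158e+04 = 0.0005816.
Step 5 — Type: Im(Z) = -5.158e+04 ⇒ leading (phase φ = -90.0°).

PF = 0.0005816 (leading, φ = -90.0°)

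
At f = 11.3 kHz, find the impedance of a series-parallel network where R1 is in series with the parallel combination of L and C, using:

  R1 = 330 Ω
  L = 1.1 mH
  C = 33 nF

Step 1 — Angular frequency: ω = 2π·f = 2π·1.13e+04 = 7.1e+04 rad/s.
Step 2 — Component impedances:
  R1: Z = R = 330 Ω
  L: Z = jωL = j·7.1e+04·0.0011 = 0 + j78.1 Ω
  C: Z = 1/(jωC) = -j/(ω·C) = 0 - j426.8 Ω
Step 3 — Parallel branch: L || C = 1/(1/L + 1/C) = 0 + j95.59 Ω.
Step 4 — Series with R1: Z_total = R1 + (L || C) = 330 + j95.59 Ω = 343.6∠16.2° Ω.

Z = 330 + j95.59 Ω = 343.6∠16.2° Ω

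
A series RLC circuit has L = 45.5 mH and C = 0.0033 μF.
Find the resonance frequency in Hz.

Step 1 — Resonance condition Im(Z)=0 gives ω₀ = 1/√(LC).
Step 2 — ω₀ = 1/√(0.0455·3.3e-09) = 8.161e+04 rad/s.
Step 3 — f₀ = ω₀/(2π) = 1.299e+04 Hz.

f₀ = 1.299e+04 Hz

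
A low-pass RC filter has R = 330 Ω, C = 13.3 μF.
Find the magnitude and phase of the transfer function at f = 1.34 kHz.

Step 1 — Angular frequency: ω = 2π·1340 = 8419 rad/s.
Step 2 — Transfer function: H(jω) = 1/(1 + jωRC).
Step 3 — Denominator: 1 + jωRC = 1 + j·8419·330·1.33e-05 = 1 + j36.95.
Step 4 — H = 0.0007318 - j0.02704.
Step 5 — Magnitude: |H| = 0.02705 (-31.4 dB); phase: φ = -88.4°.

|H| = 0.02705 (-31.4 dB), φ = -88.4°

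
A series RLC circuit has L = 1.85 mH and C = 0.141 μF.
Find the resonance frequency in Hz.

Step 1 — Resonance condition Im(Z)=0 gives ω₀ = 1/√(LC).
Step 2 — ω₀ = 1/√(0.00185·1.41e-07) = 6.192e+04 rad/s.
Step 3 — f₀ = ω₀/(2π) = 9854 Hz.

f₀ = 9854 Hz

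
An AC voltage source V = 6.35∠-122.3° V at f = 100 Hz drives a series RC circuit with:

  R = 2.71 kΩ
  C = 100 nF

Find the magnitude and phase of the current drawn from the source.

Step 1 — Angular frequency: ω = 2π·f = 2π·100 = 628.3 rad/s.
Step 2 — Component impedances:
  R: Z = R = 2710 Ω
  C: Z = 1/(jωC) = -j/(ω·C) = 0 - j1.592e+04 Ω
Step 3 — Series combination: Z_total = R + C = 2710 - j1.592e+04 Ω = 1.614e+04∠-80.3° Ω.
Step 4 — Source phasor: V = 6.35∠-122.3° V = -3.393 - j5.367 V.
Step 5 — Ohm's law: I = V / Z_total = (-3.393 - j5.367) / (2710 - j1.592e+04) = 0.0002925 - j0.000263 A.
Step 6 — Convert to polar: |I| = 0.0003933 A, ∠I = -42.0°.

I = 0.0003933∠-42.0° A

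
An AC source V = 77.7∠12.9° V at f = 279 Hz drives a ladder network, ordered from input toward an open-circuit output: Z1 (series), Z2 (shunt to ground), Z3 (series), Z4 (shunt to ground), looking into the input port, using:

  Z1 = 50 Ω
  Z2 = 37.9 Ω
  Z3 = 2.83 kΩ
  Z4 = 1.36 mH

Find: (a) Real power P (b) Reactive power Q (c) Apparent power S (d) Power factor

Step 1 — Angular frequency: ω = 2π·f = 2π·279 = 1753 rad/s.
Step 2 — Component impedances:
  Z1: Z = R = 50 Ω
  Z2: Z = R = 37.9 Ω
  Z3: Z = R = 2830 Ω
  Z4: Z = jωL = j·1753·0.00136 = 0 + j2.384 Ω
Step 3 — Ladder network (open output): work backward from the far end, alternating series and parallel combinations. Z_in = 87.4 + j0.0004164 Ω = 87.4∠0.0° Ω.
Step 4 — Source phasor: V = 77.7∠12.9° V = 75.74 + j17.35 V.
Step 5 — Current: I = V / Z = 0.8666 + j0.1985 A = 0.889∠12.9° A.
Step 6 — Complex power: S = V·I* = 69.08 + j0.0003291 VA.
Step 7 — Real power: P = Re(S) = 69.08 W.
Step 8 — Reactive power: Q = Im(S) = 0.0003291 VAR.
Step 9 — Apparent power: |S| = 69.08 VA.
Step 10 — Power factor: PF = P/|S| = 1 (lagging).

(a) P = 69.08 W  (b) Q = 0.0003291 VAR  (c) S = 69.08 VA  (d) PF = 1 (lagging)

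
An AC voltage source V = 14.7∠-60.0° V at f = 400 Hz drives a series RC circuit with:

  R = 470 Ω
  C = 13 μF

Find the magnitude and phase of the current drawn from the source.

Step 1 — Angular frequency: ω = 2π·f = 2π·400 = 2513 rad/s.
Step 2 — Component impedances:
  R: Z = R = 470 Ω
  C: Z = 1/(jωC) = -j/(ω·C) = 0 - j30.61 Ω
Step 3 — Series combination: Z_total = R + C = 470 - j30.61 Ω = 471∠-3.7° Ω.
Step 4 — Source phasor: V = 14.7∠-60.0° V = 7.35 - j12.73 V.
Step 5 — Ohm's law: I = V / Z_total = (7.35 - j12.73) / (470 - j30.61) = 0.01733 - j0.02596 A.
Step 6 — Convert to polar: |I| = 0.03121 A, ∠I = -56.3°.

I = 0.03121∠-56.3° A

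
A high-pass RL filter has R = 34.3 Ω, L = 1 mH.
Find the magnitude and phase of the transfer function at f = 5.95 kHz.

Step 1 — Angular frequency: ω = 2π·5950 = 3.738e+04 rad/s.
Step 2 — Transfer function: H(jω) = jωL/(R + jωL).
Step 3 — Numerator jωL = j·37.38; denominator R + jωL = 34.3 + j37.38.
Step 4 — H = 0.543 + j0.4982.
Step 5 — Magnitude: |H| = 0.7369 (-2.7 dB); phase: φ = 42.5°.

|H| = 0.7369 (-2.7 dB), φ = 42.5°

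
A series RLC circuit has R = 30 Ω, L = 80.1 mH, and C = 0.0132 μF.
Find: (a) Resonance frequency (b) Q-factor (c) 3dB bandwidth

Step 1 — Resonance: ω₀ = 1/√(LC) = 1/√(0.0801·1.32e-08) = 3.075e+04 rad/s.
Step 2 — f₀ = ω₀/(2π) = 4895 Hz.
Step 3 — Series Q: Q = ω₀L/R = 3.075e+04·0.0801/30 = 82.11.
Step 4 — Bandwidth: Δω = ω₀/Q = 374.5 rad/s; BW = Δω/(2π) = 59.61 Hz.

(a) f₀ = 4895 Hz  (b) Q = 82.11  (c) BW = 59.61 Hz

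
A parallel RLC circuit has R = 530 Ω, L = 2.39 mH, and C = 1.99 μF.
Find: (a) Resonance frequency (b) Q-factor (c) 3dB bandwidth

Step 1 — Resonance: ω₀ = 1/√(LC) = 1/√(0.00239·1.99e-06) = 1.45e+04 rad/s.
Step 2 — f₀ = ω₀/(2π) = 2308 Hz.
Step 3 — Parallel Q: Q = R/(ω₀L) = 530/(1.45e+04·0.00239) = 15.29.
Step 4 — Bandwidth: Δω = ω₀/Q = 948.1 rad/s; BW = Δω/(2π) = 150.9 Hz.

(a) f₀ = 2308 Hz  (b) Q = 15.29  (c) BW = 150.9 Hz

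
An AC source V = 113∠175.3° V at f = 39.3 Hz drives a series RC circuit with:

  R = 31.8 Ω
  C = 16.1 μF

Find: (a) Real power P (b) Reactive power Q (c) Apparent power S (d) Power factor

Step 1 — Angular frequency: ω = 2π·f = 2π·39.3 = 246.9 rad/s.
Step 2 — Component impedances:
  R: Z = R = 31.8 Ω
  C: Z = 1/(jωC) = -j/(ω·C) = 0 - j251.5 Ω
Step 3 — Series combination: Z_total = R + C = 31.8 - j251.5 Ω = 253.5∠-82.8° Ω.
Step 4 — Source phasor: V = 113∠175.3° V = -112.6 + j9.259 V.
Step 5 — Current: I = V / Z = -0.09194 - j0.4361 A = 0.4457∠-101.9° A.
Step 6 — Complex power: S = V·I* = 6.317 - j49.97 VA.
Step 7 — Real power: P = Re(S) = 6.317 W.
Step 8 — Reactive power: Q = Im(S) = -49.97 VAR.
Step 9 — Apparent power: |S| = 50.36 VA.
Step 10 — Power factor: PF = P/|S| = 0.1254 (leading).

(a) P = 6.317 W  (b) Q = -49.97 VAR  (c) S = 50.36 VA  (d) PF = 0.1254 (leading)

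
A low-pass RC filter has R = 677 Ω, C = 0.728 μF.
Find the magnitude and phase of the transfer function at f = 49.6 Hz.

Step 1 — Angular frequency: ω = 2π·49.6 = 311.6 rad/s.
Step 2 — Transfer function: H(jω) = 1/(1 + jωRC).
Step 3 — Denominator: 1 + jωRC = 1 + j·311.6·677·7.28e-07 = 1 + j0.1536.
Step 4 — H = 0.977 - j0.1501.
Step 5 — Magnitude: |H| = 0.9884 (-0.1 dB); phase: φ = -8.7°.

|H| = 0.9884 (-0.1 dB), φ = -8.7°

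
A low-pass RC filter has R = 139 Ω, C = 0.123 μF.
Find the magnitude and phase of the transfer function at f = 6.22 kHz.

Step 1 — Angular frequency: ω = 2π·6220 = 3.908e+04 rad/s.
Step 2 — Transfer function: H(jω) = 1/(1 + jωRC).
Step 3 — Denominator: 1 + jωRC = 1 + j·3.908e+04·139·1.23e-07 = 1 + j0.6682.
Step 4 — H = 0.6913 - j0.4619.
Step 5 — Magnitude: |H| = 0.8315 (-1.6 dB); phase: φ = -33.7°.

|H| = 0.8315 (-1.6 dB), φ = -33.7°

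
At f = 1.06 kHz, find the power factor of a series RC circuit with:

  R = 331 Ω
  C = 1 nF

Step 1 — Angular frequency: ω = 2π·f = 2π·1060 = 6660 rad/s.
Step 2 — Component impedances:
  R: Z = R = 331 Ω
  C: Z = 1/(jωC) = -j/(ω·C) = 0 - j1.501e+05 Ω
Step 3 — Series combination: Z_total = R + C = 331 - j1.501e+05 Ω = 1.501e+05∠-89.9° Ω.
Step 4 — Power factor: PF = cos(φ) = Re(Z)/|Z| = 331/1.501e+05 = 0.002205.
Step 5 — Type: Im(Z) = -1.501e+05 ⇒ leading (phase φ = -89.9°).

PF = 0.002205 (leading, φ = -89.9°)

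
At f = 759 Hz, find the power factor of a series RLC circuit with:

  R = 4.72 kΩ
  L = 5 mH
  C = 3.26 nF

Step 1 — Angular frequency: ω = 2π·f = 2π·759 = 4769 rad/s.
Step 2 — Component impedances:
  R: Z = R = 4720 Ω
  L: Z = jωL = j·4769·0.005 = 0 + j23.84 Ω
  C: Z = 1/(jωC) = -j/(ω·C) = 0 - j6.432e+04 Ω
Step 3 — Series combination: Z_total = R + L + C = 4720 - j6.43e+04 Ω = 6.447e+04∠-85.8° Ω.
Step 4 — Power factor: PF = cos(φ) = Re(Z)/|Z| = 4720/6.447e+04 = 0.07321.
Step 5 — Type: Im(Z) = -6.43e+04 ⇒ leading (phase φ = -85.8°).

PF = 0.07321 (leading, φ = -85.8°)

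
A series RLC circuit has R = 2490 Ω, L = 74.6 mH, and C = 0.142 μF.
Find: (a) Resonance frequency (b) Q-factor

Step 1 — Resonance condition Im(Z)=0 gives ω₀ = 1/√(LC).
Step 2 — ω₀ = 1/√(0.0746·1.42e-07) = 9716 rad/s.
Step 3 — f₀ = ω₀/(2π) = 1546 Hz.
Step 4 — Series Q: Q = ω₀L/R = 9716·0.0746/2490 = 0.2911.

(a) f₀ = 1546 Hz  (b) Q = 0.2911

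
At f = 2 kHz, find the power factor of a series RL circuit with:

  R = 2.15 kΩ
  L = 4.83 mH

Step 1 — Angular frequency: ω = 2π·f = 2π·2000 = 1.257e+04 rad/s.
Step 2 — Component impedances:
  R: Z = R = 2150 Ω
  L: Z = jωL = j·1.257e+04·0.00483 = 0 + j60.7 Ω
Step 3 — Series combination: Z_total = R + L = 2150 + j60.7 Ω = 2151∠1.6° Ω.
Step 4 — Power factor: PF = cos(φ) = Re(Z)/|Z| = 2150/2150.9 = 0.9996.
Step 5 — Type: Im(Z) = 60.7 ⇒ lagging (phase φ = 1.6°).

PF = 0.9996 (lagging, φ = 1.6°)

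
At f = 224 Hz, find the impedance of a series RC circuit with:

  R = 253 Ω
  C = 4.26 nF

Step 1 — Angular frequency: ω = 2π·f = 2π·224 = 1407 rad/s.
Step 2 — Component impedances:
  R: Z = R = 253 Ω
  C: Z = 1/(jωC) = -j/(ω·C) = 0 - j1.668e+05 Ω
Step 3 — Series combination: Z_total = R + C = 253 - j1.668e+05 Ω = 1.668e+05∠-89.9° Ω.

Z = 253 - j1.668e+05 Ω = 1.668e+05∠-89.9° Ω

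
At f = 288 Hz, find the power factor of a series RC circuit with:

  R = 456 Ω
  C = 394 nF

Step 1 — Angular frequency: ω = 2π·f = 2π·288 = 1810 rad/s.
Step 2 — Component impedances:
  R: Z = R = 456 Ω
  C: Z = 1/(jωC) = -j/(ω·C) = 0 - j1403 Ω
Step 3 — Series combination: Z_total = R + C = 456 - j1403 Ω = 1475∠-72.0° Ω.
Step 4 — Power factor: PF = cos(φ) = Re(Z)/|Z| = 456/1475 = 0.3092.
Step 5 — Type: Im(Z) = -1403 ⇒ leading (phase φ = -72.0°).

PF = 0.3092 (leading, φ = -72.0°)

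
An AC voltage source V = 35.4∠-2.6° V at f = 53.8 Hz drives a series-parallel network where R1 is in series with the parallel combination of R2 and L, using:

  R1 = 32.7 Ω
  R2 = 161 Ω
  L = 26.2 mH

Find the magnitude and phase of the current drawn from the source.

Step 1 — Angular frequency: ω = 2π·f = 2π·53.8 = 338 rad/s.
Step 2 — Component impedances:
  R1: Z = R = 32.7 Ω
  R2: Z = R = 161 Ω
  L: Z = jωL = j·338·0.0262 = 0 + j8.857 Ω
Step 3 — Parallel branch: R2 || L = 1/(1/R2 + 1/L) = 0.4857 + j8.83 Ω.
Step 4 — Series with R1: Z_total = R1 + (R2 || L) = 33.19 + j8.83 Ω = 34.34∠14.9° Ω.
Step 5 — Source phasor: V = 35.4∠-2.6° V = 35.36 - j1.606 V.
Step 6 — Ohm's law: I = V / Z_total = (35.36 - j1.606) / (33.19 + j8.83) = 0.9831 - j0.31 A.
Step 7 — Convert to polar: |I| = 1.031 A, ∠I = -17.5°.

I = 1.031∠-17.5° A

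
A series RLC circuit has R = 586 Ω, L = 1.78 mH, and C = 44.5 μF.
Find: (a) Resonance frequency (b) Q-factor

Step 1 — Resonance condition Im(Z)=0 gives ω₀ = 1/√(LC).
Step 2 — ω₀ = 1/√(0.00178·4.45e-05) = 3553 rad/s.
Step 3 — f₀ = ω₀/(2π) = 565.5 Hz.
Step 4 — Series Q: Q = ω₀L/R = 3553·0.00178/586 = 0.01079.

(a) f₀ = 565.5 Hz  (b) Q = 0.01079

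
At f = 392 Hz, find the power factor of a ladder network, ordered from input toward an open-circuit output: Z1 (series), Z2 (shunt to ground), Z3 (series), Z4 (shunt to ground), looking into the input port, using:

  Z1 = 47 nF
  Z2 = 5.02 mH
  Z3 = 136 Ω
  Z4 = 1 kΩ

Step 1 — Angular frequency: ω = 2π·f = 2π·392 = 2463 rad/s.
Step 2 — Component impedances:
  Z1: Z = 1/(jωC) = -j/(ω·C) = 0 - j8638 Ω
  Z2: Z = jωL = j·2463·0.00502 = 0 + j12.36 Ω
  Z3: Z = R = 136 Ω
  Z4: Z = R = 1000 Ω
Step 3 — Ladder network (open output): work backward from the far end, alternating series and parallel combinations. Z_in = 0.1346 - j8626 Ω = 8626∠-90.0° Ω.
Step 4 — Power factor: PF = cos(φ) = Re(Z)/|Z| = 0.1346/8626 = 1.56e-05.
Step 5 — Type: Im(Z) = -8626 ⇒ leading (phase φ = -90.0°).

PF = 1.56e-05 (leading, φ = -90.0°)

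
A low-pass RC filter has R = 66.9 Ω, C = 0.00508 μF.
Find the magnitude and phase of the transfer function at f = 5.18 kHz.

Step 1 — Angular frequency: ω = 2π·5180 = 3.255e+04 rad/s.
Step 2 — Transfer function: H(jω) = 1/(1 + jωRC).
Step 3 — Denominator: 1 + jωRC = 1 + j·3.255e+04·66.9·5.08e-09 = 1 + j0.01106.
Step 4 — H = 0.9999 - j0.01106.
Step 5 — Magnitude: |H| = 0.9999 (-0.0 dB); phase: φ = -0.6°.

|H| = 0.9999 (-0.0 dB), φ = -0.6°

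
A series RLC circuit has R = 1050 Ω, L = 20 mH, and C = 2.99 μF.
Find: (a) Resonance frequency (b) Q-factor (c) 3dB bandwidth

Step 1 — Resonance condition Im(Z)=0 gives ω₀ = 1/√(LC).
Step 2 — ω₀ = 1/√(0.02·2.99e-06) = 4089 rad/s.
Step 3 — f₀ = ω₀/(2π) = 650.8 Hz.
Step 4 — Series Q: Q = ω₀L/R = 4089·0.02/1050 = 0.07789.
Step 5 — 3dB bandwidth: Δω = ω₀/Q = 5.25e+04 rad/s; BW = Δω/(2π) = 8356 Hz.

(a) f₀ = 650.8 Hz  (b) Q = 0.07789  (c) BW = 8356 Hz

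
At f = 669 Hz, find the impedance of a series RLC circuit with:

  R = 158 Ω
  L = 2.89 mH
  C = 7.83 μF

Step 1 — Angular frequency: ω = 2π·f = 2π·669 = 4203 rad/s.
Step 2 — Component impedances:
  R: Z = R = 158 Ω
  L: Z = jωL = j·4203·0.00289 = 0 + j12.15 Ω
  C: Z = 1/(jωC) = -j/(ω·C) = 0 - j30.38 Ω
Step 3 — Series combination: Z_total = R + L + C = 158 - j18.24 Ω = 159∠-6.6° Ω.

Z = 158 - j18.24 Ω = 159∠-6.6° Ω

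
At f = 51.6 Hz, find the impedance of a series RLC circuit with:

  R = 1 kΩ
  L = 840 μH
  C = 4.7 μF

Step 1 — Angular frequency: ω = 2π·f = 2π·51.6 = 324.2 rad/s.
Step 2 — Component impedances:
  R: Z = R = 1000 Ω
  L: Z = jωL = j·324.2·0.00084 = 0 + j0.2723 Ω
  C: Z = 1/(jωC) = -j/(ω·C) = 0 - j656.3 Ω
Step 3 — Series combination: Z_total = R + L + C = 1000 - j656 Ω = 1196∠-33.3° Ω.

Z = 1000 - j656 Ω = 1196∠-33.3° Ω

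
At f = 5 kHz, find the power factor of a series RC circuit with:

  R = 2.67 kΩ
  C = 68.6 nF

Step 1 — Angular frequency: ω = 2π·f = 2π·5000 = 3.142e+04 rad/s.
Step 2 — Component impedances:
  R: Z = R = 2670 Ω
  C: Z = 1/(jωC) = -j/(ω·C) = 0 - j464 Ω
Step 3 — Series combination: Z_total = R + C = 2670 - j464 Ω = 2710∠-9.9° Ω.
Step 4 — Power factor: PF = cos(φ) = Re(Z)/|Z| = 2670/2710 = 0.9852.
Step 5 — Type: Im(Z) = -464 ⇒ leading (phase φ = -9.9°).

PF = 0.9852 (leading, φ = -9.9°)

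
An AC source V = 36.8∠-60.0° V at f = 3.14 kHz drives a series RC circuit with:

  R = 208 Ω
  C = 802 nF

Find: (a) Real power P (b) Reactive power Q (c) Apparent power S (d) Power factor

Step 1 — Angular frequency: ω = 2π·f = 2π·3140 = 1.973e+04 rad/s.
Step 2 — Component impedances:
  R: Z = R = 208 Ω
  C: Z = 1/(jωC) = -j/(ω·C) = 0 - j63.2 Ω
Step 3 — Series combination: Z_total = R + C = 208 - j63.2 Ω = 217.4∠-16.9° Ω.
Step 4 — Source phasor: V = 36.8∠-60.0° V = 18.4 - j31.87 V.
Step 5 — Current: I = V / Z = 0.1236 - j0.1157 A = 0.1693∠-43.1° A.
Step 6 — Complex power: S = V·I* = 5.96 - j1.811 VA.
Step 7 — Real power: P = Re(S) = 5.96 W.
Step 8 — Reactive power: Q = Im(S) = -1.811 VAR.
Step 9 — Apparent power: |S| = 6.23 VA.
Step 10 — Power factor: PF = P/|S| = 0.9568 (leading).

(a) P = 5.96 W  (b) Q = -1.811 VAR  (c) S = 6.23 VA  (d) PF = 0.9568 (leading)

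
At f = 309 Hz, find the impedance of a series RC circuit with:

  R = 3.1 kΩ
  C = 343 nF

Step 1 — Angular frequency: ω = 2π·f = 2π·309 = 1942 rad/s.
Step 2 — Component impedances:
  R: Z = R = 3100 Ω
  C: Z = 1/(jωC) = -j/(ω·C) = 0 - j1502 Ω
Step 3 — Series combination: Z_total = R + C = 3100 - j1502 Ω = 3445∠-25.8° Ω.

Z = 3100 - j1502 Ω = 3445∠-25.8° Ω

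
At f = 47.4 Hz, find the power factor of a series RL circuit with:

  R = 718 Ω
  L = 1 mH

Step 1 — Angular frequency: ω = 2π·f = 2π·47.4 = 297.8 rad/s.
Step 2 — Component impedances:
  R: Z = R = 718 Ω
  L: Z = jωL = j·297.8·0.001 = 0 + j0.2978 Ω
Step 3 — Series combination: Z_total = R + L = 718 + j0.2978 Ω = 718∠0.0° Ω.
Step 4 — Power factor: PF = cos(φ) = Re(Z)/|Z| = 718/718 = 1.
Step 5 — Type: Im(Z) = 0.2978 ⇒ lagging (phase φ = 0.0°).

PF = 1 (lagging, φ = 0.0°)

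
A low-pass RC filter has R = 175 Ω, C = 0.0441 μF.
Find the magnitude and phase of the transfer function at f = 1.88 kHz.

Step 1 — Angular frequency: ω = 2π·1880 = 1.181e+04 rad/s.
Step 2 — Transfer function: H(jω) = 1/(1 + jωRC).
Step 3 — Denominator: 1 + jωRC = 1 + j·1.181e+04·175·4.41e-08 = 1 + j0.09116.
Step 4 — H = 0.9918 - j0.09041.
Step 5 — Magnitude: |H| = 0.9959 (-0.0 dB); phase: φ = -5.2°.

|H| = 0.9959 (-0.0 dB), φ = -5.2°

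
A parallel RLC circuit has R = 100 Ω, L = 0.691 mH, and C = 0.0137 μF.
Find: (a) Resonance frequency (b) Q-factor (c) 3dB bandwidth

Step 1 — Resonance: ω₀ = 1/√(LC) = 1/√(0.000691·1.37e-08) = 3.25e+05 rad/s.
Step 2 — f₀ = ω₀/(2π) = 5.173e+04 Hz.
Step 3 — Parallel Q: Q = R/(ω₀L) = 100/(3.25e+05·0.000691) = 0.4453.
Step 4 — Bandwidth: Δω = ω₀/Q = 7.299e+05 rad/s; BW = Δω/(2π) = 1.162e+05 Hz.

(a) f₀ = 5.173e+04 Hz  (b) Q = 0.4453  (c) BW = 1.162e+05 Hz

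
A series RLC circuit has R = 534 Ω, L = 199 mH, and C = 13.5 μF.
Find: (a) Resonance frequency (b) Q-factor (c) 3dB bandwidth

Step 1 — Resonance: ω₀ = 1/√(LC) = 1/√(0.199·1.35e-05) = 610.1 rad/s.
Step 2 — f₀ = ω₀/(2π) = 97.1 Hz.
Step 3 — Series Q: Q = ω₀L/R = 610.1·0.199/534 = 0.2274.
Step 4 — Bandwidth: Δω = ω₀/Q = 2683 rad/s; BW = Δω/(2π) = 427.1 Hz.

(a) f₀ = 97.1 Hz  (b) Q = 0.2274  (c) BW = 427.1 Hz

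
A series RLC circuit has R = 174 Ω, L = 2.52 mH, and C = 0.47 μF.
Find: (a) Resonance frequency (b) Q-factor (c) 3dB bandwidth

Step 1 — Resonance: ω₀ = 1/√(LC) = 1/√(0.00252·4.7e-07) = 2.906e+04 rad/s.
Step 2 — f₀ = ω₀/(2π) = 4625 Hz.
Step 3 — Series Q: Q = ω₀L/R = 2.906e+04·0.00252/174 = 0.4208.
Step 4 — Bandwidth: Δω = ω₀/Q = 6.905e+04 rad/s; BW = Δω/(2π) = 1.099e+04 Hz.

(a) f₀ = 4625 Hz  (b) Q = 0.4208  (c) BW = 1.099e+04 Hz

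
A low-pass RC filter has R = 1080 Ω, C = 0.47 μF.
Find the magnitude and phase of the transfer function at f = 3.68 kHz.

Step 1 — Angular frequency: ω = 2π·3680 = 2.312e+04 rad/s.
Step 2 — Transfer function: H(jω) = 1/(1 + jωRC).
Step 3 — Denominator: 1 + jωRC = 1 + j·2.312e+04·1080·4.7e-07 = 1 + j11.74.
Step 4 — H = 0.007207 - j0.08459.
Step 5 — Magnitude: |H| = 0.08489 (-21.4 dB); phase: φ = -85.1°.

|H| = 0.08489 (-21.4 dB), φ = -85.1°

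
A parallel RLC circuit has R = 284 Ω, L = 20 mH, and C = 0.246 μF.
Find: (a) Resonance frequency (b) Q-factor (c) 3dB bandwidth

Step 1 — Resonance: ω₀ = 1/√(LC) = 1/√(0.02·2.46e-07) = 1.426e+04 rad/s.
Step 2 — f₀ = ω₀/(2π) = 2269 Hz.
Step 3 — Parallel Q: Q = R/(ω₀L) = 284/(1.426e+04·0.02) = 0.996.
Step 4 — Bandwidth: Δω = ω₀/Q = 1.431e+04 rad/s; BW = Δω/(2π) = 2278 Hz.

(a) f₀ = 2269 Hz  (b) Q = 0.996  (c) BW = 2278 Hz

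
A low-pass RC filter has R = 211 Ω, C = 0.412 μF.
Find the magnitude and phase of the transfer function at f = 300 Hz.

Step 1 — Angular frequency: ω = 2π·300 = 1885 rad/s.
Step 2 — Transfer function: H(jω) = 1/(1 + jωRC).
Step 3 — Denominator: 1 + jωRC = 1 + j·1885·211·4.12e-07 = 1 + j0.1639.
Step 4 — H = 0.9739 - j0.1596.
Step 5 — Magnitude: |H| = 0.9868 (-0.1 dB); phase: φ = -9.3°.

|H| = 0.9868 (-0.1 dB), φ = -9.3°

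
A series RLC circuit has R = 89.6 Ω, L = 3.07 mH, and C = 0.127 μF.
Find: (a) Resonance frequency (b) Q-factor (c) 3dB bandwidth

Step 1 — Resonance condition Im(Z)=0 gives ω₀ = 1/√(LC).
Step 2 — ω₀ = 1/√(0.00307·1.27e-07) = 5.064e+04 rad/s.
Step 3 — f₀ = ω₀/(2π) = 8060 Hz.
Step 4 — Series Q: Q = ω₀L/R = 5.064e+04·0.00307/89.6 = 1.735.
Step 5 — 3dB bandwidth: Δω = ω₀/Q = 2.919e+04 rad/s; BW = Δω/(2π) = 4645 Hz.

(a) f₀ = 8060 Hz  (b) Q = 1.735  (c) BW = 4645 Hz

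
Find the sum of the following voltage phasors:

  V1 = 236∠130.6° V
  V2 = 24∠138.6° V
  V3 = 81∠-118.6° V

Step 1 — Convert each phasor to rectangular form:
  V1 = 236·(cos(130.6°) + j·sin(130.6°)) = -153.6 + j179.2 V
  V2 = 24·(cos(138.6°) + j·sin(138.6°)) = -18 + j15.87 V
  V3 = 81·(cos(-118.6°) + j·sin(-118.6°)) = -38.77 - j71.12 V
Step 2 — Sum components: V_total = -210.4 + j123.9 V.
Step 3 — Convert to polar: |V_total| = 244.2 V, ∠V_total = 149.5°.

V_total = 244.2∠149.5° V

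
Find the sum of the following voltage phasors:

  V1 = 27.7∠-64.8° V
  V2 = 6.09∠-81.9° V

Step 1 — Convert each phasor to rectangular form:
  V1 = 27.7·(cos(-64.8°) + j·sin(-64.8°)) = 11.79 - j25.06 V
  V2 = 6.09·(cos(-81.9°) + j·sin(-81.9°)) = 0.8581 - j6.029 V
Step 2 — Sum components: V_total = 12.65 - j31.09 V.
Step 3 — Convert to polar: |V_total| = 33.57 V, ∠V_total = -67.9°.

V_total = 33.57∠-67.9° V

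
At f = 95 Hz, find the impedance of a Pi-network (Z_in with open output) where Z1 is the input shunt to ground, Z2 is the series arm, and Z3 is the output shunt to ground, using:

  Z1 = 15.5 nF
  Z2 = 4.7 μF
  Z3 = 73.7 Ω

Step 1 — Angular frequency: ω = 2π·f = 2π·95 = 596.9 rad/s.
Step 2 — Component impedances:
  Z1: Z = 1/(jωC) = -j/(ω·C) = 0 - j1.081e+05 Ω
  Z2: Z = 1/(jωC) = -j/(ω·C) = 0 - j356.5 Ω
  Z3: Z = R = 73.7 Ω
Step 3 — With open output, the series arm Z2 and the output shunt Z3 appear in series to ground: Z2 + Z3 = 73.7 - j356.5 Ω.
Step 4 — Parallel with input shunt Z1: Z_in = Z1 || (Z2 + Z3) = 73.22 - j355.3 Ω = 362.8∠-78.4° Ω.

Z = 73.22 - j355.3 Ω = 362.8∠-78.4° Ω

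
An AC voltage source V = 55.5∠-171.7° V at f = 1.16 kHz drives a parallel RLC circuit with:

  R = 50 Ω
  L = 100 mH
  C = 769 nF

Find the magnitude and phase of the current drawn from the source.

Step 1 — Angular frequency: ω = 2π·f = 2π·1160 = 7288 rad/s.
Step 2 — Component impedances:
  R: Z = R = 50 Ω
  L: Z = jωL = j·7288·0.1 = 0 + j728.8 Ω
  C: Z = 1/(jωC) = -j/(ω·C) = 0 - j178.4 Ω
Step 3 — Parallel combination: 1/Z_total = 1/R + 1/L + 1/C; Z_total = 47.86 - j10.13 Ω = 48.92∠-11.9° Ω.
Step 4 — Source phasor: V = 55.5∠-171.7° V = -54.92 - j8.012 V.
Step 5 — Ohm's law: I = V / Z_total = (-54.92 - j8.012) / (47.86 - j10.13) = -1.064 - j0.3927 A.
Step 6 — Convert to polar: |I| = 1.135 A, ∠I = -159.8°.

I = 1.135∠-159.8° A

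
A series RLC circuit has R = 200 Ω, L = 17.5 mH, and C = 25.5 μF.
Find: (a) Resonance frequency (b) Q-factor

Step 1 — Resonance condition Im(Z)=0 gives ω₀ = 1/√(LC).
Step 2 — ω₀ = 1/√(0.0175·2.55e-05) = 1497 rad/s.
Step 3 — f₀ = ω₀/(2π) = 238.2 Hz.
Step 4 — Series Q: Q = ω₀L/R = 1497·0.0175/200 = 0.131.

(a) f₀ = 238.2 Hz  (b) Q = 0.131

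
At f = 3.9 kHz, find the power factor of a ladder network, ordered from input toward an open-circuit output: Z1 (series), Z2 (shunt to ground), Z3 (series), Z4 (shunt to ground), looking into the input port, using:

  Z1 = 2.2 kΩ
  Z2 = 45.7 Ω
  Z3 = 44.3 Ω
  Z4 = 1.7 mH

Step 1 — Angular frequency: ω = 2π·f = 2π·3900 = 2.45e+04 rad/s.
Step 2 — Component impedances:
  Z1: Z = R = 2200 Ω
  Z2: Z = R = 45.7 Ω
  Z3: Z = R = 44.3 Ω
  Z4: Z = jωL = j·2.45e+04·0.0017 = 0 + j41.66 Ω
Step 3 — Ladder network (open output): work backward from the far end, alternating series and parallel combinations. Z_in = 2227 + j8.846 Ω = 2227∠0.2° Ω.
Step 4 — Power factor: PF = cos(φ) = Re(Z)/|Z| = 2227/2227 = 1.
Step 5 — Type: Im(Z) = 8.846 ⇒ lagging (phase φ = 0.2°).

PF = 1 (lagging, φ = 0.2°)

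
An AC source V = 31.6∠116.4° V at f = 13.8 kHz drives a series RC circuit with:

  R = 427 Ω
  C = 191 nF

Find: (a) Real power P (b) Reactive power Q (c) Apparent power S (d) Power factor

Step 1 — Angular frequency: ω = 2π·f = 2π·1.38e+04 = 8.671e+04 rad/s.
Step 2 — Component impedances:
  R: Z = R = 427 Ω
  C: Z = 1/(jωC) = -j/(ω·C) = 0 - j60.38 Ω
Step 3 — Series combination: Z_total = R + C = 427 - j60.38 Ω = 431.2∠-8.0° Ω.
Step 4 — Source phasor: V = 31.6∠116.4° V = -14.05 + j28.3 V.
Step 5 — Current: I = V / Z = -0.04145 + j0.06043 A = 0.07328∠124.4° A.
Step 6 — Complex power: S = V·I* = 2.293 - j0.3242 VA.
Step 7 — Real power: P = Re(S) = 2.293 W.
Step 8 — Reactive power: Q = Im(S) = -0.3242 VAR.
Step 9 — Apparent power: |S| = 2.316 VA.
Step 10 — Power factor: PF = P/|S| = 0.9901 (leading).

(a) P = 2.293 W  (b) Q = -0.3242 VAR  (c) S = 2.316 VA  (d) PF = 0.9901 (leading)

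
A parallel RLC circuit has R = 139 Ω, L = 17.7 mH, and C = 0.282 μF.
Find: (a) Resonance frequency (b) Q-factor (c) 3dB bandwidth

Step 1 — Resonance: ω₀ = 1/√(LC) = 1/√(0.0177·2.82e-07) = 1.415e+04 rad/s.
Step 2 — f₀ = ω₀/(2π) = 2253 Hz.
Step 3 — Parallel Q: Q = R/(ω₀L) = 139/(1.415e+04·0.0177) = 0.5548.
Step 4 — Bandwidth: Δω = ω₀/Q = 2.551e+04 rad/s; BW = Δω/(2π) = 4060 Hz.

(a) f₀ = 2253 Hz  (b) Q = 0.5548  (c) BW = 4060 Hz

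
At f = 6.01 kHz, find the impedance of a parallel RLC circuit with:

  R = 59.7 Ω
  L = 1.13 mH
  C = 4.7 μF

Step 1 — Angular frequency: ω = 2π·f = 2π·6010 = 3.776e+04 rad/s.
Step 2 — Component impedances:
  R: Z = R = 59.7 Ω
  L: Z = jωL = j·3.776e+04·0.00113 = 0 + j42.67 Ω
  C: Z = 1/(jωC) = -j/(ω·C) = 0 - j5.634 Ω
Step 3 — Parallel combination: 1/Z_total = 1/R + 1/L + 1/C; Z_total = 0.6976 - j6.416 Ω = 6.454∠-83.8° Ω.

Z = 0.6976 - j6.416 Ω = 6.454∠-83.8° Ω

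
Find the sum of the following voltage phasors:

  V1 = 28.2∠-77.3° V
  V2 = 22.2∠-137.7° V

Step 1 — Convert each phasor to rectangular form:
  V1 = 28.2·(cos(-77.3°) + j·sin(-77.3°)) = 6.2 - j27.51 V
  V2 = 22.2·(cos(-137.7°) + j·sin(-137.7°)) = -16.42 - j14.94 V
Step 2 — Sum components: V_total = -10.22 - j42.45 V.
Step 3 — Convert to polar: |V_total| = 43.66 V, ∠V_total = -103.5°.

V_total = 43.66∠-103.5° V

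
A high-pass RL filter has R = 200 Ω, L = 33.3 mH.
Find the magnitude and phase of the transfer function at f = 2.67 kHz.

Step 1 — Angular frequency: ω = 2π·2670 = 1.678e+04 rad/s.
Step 2 — Transfer function: H(jω) = jωL/(R + jωL).
Step 3 — Numerator jωL = j·558.6; denominator R + jωL = 200 + j558.6.
Step 4 — H = 0.8864 + j0.3173.
Step 5 — Magnitude: |H| = 0.9415 (-0.5 dB); phase: φ = 19.7°.

|H| = 0.9415 (-0.5 dB), φ = 19.7°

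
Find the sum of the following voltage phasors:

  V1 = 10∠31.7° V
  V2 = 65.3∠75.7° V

Step 1 — Convert each phasor to rectangular form:
  V1 = 10·(cos(31.7°) + j·sin(31.7°)) = 8.508 + j5.255 V
  V2 = 65.3·(cos(75.7°) + j·sin(75.7°)) = 16.13 + j63.28 V
Step 2 — Sum components: V_total = 24.64 + j68.53 V.
Step 3 — Convert to polar: |V_total| = 72.83 V, ∠V_total = 70.2°.

V_total = 72.83∠70.2° V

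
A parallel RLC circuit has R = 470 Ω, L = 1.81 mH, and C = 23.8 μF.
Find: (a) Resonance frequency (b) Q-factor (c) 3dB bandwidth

Step 1 — Resonance: ω₀ = 1/√(LC) = 1/√(0.00181·2.38e-05) = 4818 rad/s.
Step 2 — f₀ = ω₀/(2π) = 766.8 Hz.
Step 3 — Parallel Q: Q = R/(ω₀L) = 470/(4818·0.00181) = 53.89.
Step 4 — Bandwidth: Δω = ω₀/Q = 89.4 rad/s; BW = Δω/(2π) = 14.23 Hz.

(a) f₀ = 766.8 Hz  (b) Q = 53.89  (c) BW = 14.23 Hz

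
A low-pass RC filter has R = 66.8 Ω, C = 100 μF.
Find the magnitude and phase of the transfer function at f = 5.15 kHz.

Step 1 — Angular frequency: ω = 2π·5150 = 3.236e+04 rad/s.
Step 2 — Transfer function: H(jω) = 1/(1 + jωRC).
Step 3 — Denominator: 1 + jωRC = 1 + j·3.236e+04·66.8·0.0001 = 1 + j216.2.
Step 4 — H = 2.14e-05 - j0.004626.
Step 5 — Magnitude: |H| = 0.004626 (-46.7 dB); phase: φ = -89.7°.

|H| = 0.004626 (-46.7 dB), φ = -89.7°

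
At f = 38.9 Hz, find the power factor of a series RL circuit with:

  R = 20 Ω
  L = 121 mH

Step 1 — Angular frequency: ω = 2π·f = 2π·38.9 = 244.4 rad/s.
Step 2 — Component impedances:
  R: Z = R = 20 Ω
  L: Z = jωL = j·244.4·0.121 = 0 + j29.57 Ω
Step 3 — Series combination: Z_total = R + L = 20 + j29.57 Ω = 35.7∠55.9° Ω.
Step 4 — Power factor: PF = cos(φ) = Re(Z)/|Z| = 20/35.7 = 0.5602.
Step 5 — Type: Im(Z) = 29.57 ⇒ lagging (phase φ = 55.9°).

PF = 0.5602 (lagging, φ = 55.9°)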